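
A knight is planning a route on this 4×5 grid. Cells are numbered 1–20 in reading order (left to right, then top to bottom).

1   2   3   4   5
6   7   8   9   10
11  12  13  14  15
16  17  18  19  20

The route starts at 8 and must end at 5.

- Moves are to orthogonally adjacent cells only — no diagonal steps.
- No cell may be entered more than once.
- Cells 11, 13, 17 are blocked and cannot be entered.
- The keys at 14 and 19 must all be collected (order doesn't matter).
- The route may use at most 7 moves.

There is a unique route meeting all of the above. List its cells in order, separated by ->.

8 -> 9 -> 14 -> 19 -> 20 -> 15 -> 10 -> 5

The budget equals the shortest possible length, so every move has to be on a shortest route through the required cells.
Route from 8: right to 9, 2× down (reaching 19), right to 20, 3× up (reaching 5) — 7 moves in all.
Check: all required cells visited; 7 ≤ 7 moves.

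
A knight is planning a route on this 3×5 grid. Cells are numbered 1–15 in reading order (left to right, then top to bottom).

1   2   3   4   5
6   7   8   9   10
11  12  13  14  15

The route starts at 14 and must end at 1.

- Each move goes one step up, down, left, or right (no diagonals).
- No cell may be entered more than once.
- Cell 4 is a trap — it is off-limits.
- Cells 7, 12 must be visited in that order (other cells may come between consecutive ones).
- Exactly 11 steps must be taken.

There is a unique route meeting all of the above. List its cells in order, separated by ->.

14 -> 15 -> 10 -> 9 -> 8 -> 3 -> 2 -> 7 -> 12 -> 11 -> 6 -> 1

The waypoints must appear in the order 7, 12, with no cell reused.
Route from 14: right to 15, up to 10, 2× left (reaching 8), up to 3, left to 2, 2× down (reaching 12), left to 11, 2× up (reaching 1) — 11 moves in all.
Check: order respected (7 at step 7, 12 at step 8); 11 moves as required.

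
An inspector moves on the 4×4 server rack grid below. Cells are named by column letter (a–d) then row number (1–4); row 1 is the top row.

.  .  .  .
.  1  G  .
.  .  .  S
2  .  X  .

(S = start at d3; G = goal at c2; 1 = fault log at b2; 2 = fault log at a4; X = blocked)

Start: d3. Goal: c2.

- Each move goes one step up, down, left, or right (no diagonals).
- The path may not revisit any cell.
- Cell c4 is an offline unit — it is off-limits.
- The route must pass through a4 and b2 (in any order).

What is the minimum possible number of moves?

8

Any route passes through a4 and b2 in some order between d3 and c2. Summing Manhattan distances along each leg and taking the cheapest ordering (d3 → a4 → b2 → c2) gives a lower bound of 4 + 3 + 1 = 8 moves.
A route of 8 moves achieves this: d3 → c3 → b3 → b4 → a4 → a3 → a2 → b2 → c2.
Since 8 matches the lower bound, it is optimal.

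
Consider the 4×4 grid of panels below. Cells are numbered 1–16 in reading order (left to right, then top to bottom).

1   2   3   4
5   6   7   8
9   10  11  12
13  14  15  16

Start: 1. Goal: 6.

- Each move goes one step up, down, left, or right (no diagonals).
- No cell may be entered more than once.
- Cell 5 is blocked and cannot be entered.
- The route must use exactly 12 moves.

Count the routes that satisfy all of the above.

8

Need simple routes of exactly 12 moves from 1 to 6 (Manhattan distance 2, so 5 moves are spent on a detour and 5 undoing it).
Enumerating: 1 2 3 7 11 12 16 15 14 13 9 10 6 | 1 2 3 7 8 12 16 15 14 13 9 10 6 | 1 2 3 7 8 12 11 15 14 13 9 10 6 | 1 2 3 4 8 12 16 15 14 10 11 7 6 | 1 2 3 4 8 12 16 15 14 13 9 10 6 | 1 2 3 4 8 12 11 15 14 13 9 10 6 | 1 2 3 4 8 7 11 15 14 13 9 10 6 | 1 2 3 4 8 7 11 12 16 15 14 10 6.
That gives 8 routes.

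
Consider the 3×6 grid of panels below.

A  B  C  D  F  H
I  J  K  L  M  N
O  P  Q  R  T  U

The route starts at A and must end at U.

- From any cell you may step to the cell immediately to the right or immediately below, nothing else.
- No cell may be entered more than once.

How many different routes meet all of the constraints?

A right/down-only route from A to U makes exactly 2 down-moves and 5 right-moves in some order.
With no other constraints that would be C(7,2) = 21 routes.
That gives 21 routes.

21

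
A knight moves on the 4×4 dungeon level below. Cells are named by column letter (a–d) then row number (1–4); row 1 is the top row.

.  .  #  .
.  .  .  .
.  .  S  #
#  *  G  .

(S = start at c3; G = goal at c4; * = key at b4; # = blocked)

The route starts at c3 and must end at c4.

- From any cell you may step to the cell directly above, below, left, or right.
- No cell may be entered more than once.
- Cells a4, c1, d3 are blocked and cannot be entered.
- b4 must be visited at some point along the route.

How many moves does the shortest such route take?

3

Any route passes through b4 somewhere between c3 and c4. Summing Manhattan distances along the two legs (c3 → b4 → c4) gives a lower bound of 2 + 1 = 3 moves.
A route of 3 moves achieves this: c3 → b3 → b4 → c4.
Since 3 matches the lower bound, it is optimal.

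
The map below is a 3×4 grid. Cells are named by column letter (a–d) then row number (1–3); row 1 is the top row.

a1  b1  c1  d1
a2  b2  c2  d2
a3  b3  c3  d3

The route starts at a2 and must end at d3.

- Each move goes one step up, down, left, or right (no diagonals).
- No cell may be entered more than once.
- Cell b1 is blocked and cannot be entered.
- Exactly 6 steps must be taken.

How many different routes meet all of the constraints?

Need simple routes of exactly 6 moves from a2 to d3 (Manhattan distance 4, so 1 moves are spent on a detour and 1 undoing it).
Enumerating: a2 a3 b3 b2 c2 c3 d3 | a2 a3 b3 b2 c2 d2 d3 | a2 a3 b3 c3 c2 d2 d3 | a2 b2 b3 c3 c2 d2 d3 | a2 b2 c2 c1 d1 d2 d3.
That gives 5 routes.

5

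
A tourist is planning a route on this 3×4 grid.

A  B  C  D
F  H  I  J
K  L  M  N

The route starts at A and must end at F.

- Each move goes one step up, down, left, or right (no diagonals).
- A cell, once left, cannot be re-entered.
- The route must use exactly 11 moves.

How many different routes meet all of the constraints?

Need simple routes of exactly 11 moves from A to F (Manhattan distance 1, so 5 moves are spent on a detour and 5 undoing it).
Enumerating: A B H I C D J N M L K F | A B C D J N M I H L K F.
That gives 2 routes.

2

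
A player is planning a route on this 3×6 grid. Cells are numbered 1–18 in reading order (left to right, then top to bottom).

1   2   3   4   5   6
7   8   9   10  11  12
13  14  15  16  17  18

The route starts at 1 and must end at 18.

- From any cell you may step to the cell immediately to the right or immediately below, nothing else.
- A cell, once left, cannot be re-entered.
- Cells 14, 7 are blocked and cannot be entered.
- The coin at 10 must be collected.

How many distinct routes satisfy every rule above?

9

A right/down-only route from 1 to 18 makes exactly 2 down-moves and 5 right-moves in some order.
With no other constraints that would be C(7,2) = 21 routes.
Split at 10 and multiply the segment counts (each segment already excludes blocked cells): 1→10: 3; 10→18: 3; product = 9.
That gives 9 routes.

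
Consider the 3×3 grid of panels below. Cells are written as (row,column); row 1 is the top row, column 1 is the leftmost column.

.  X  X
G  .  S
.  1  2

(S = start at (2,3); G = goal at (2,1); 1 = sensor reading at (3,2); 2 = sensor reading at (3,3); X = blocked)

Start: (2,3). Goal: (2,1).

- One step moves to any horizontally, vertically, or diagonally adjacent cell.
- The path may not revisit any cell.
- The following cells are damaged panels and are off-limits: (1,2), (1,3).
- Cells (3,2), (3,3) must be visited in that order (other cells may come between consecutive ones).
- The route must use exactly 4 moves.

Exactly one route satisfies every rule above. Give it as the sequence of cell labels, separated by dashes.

The waypoints must appear in the order (3,2), (3,3), with no cell reused.
Route from (2,3): down-left 1 to (3,2), right 1 to (3,3), up-left 1 to (2,2), left 1 to (2,1) — 4 moves in all.
Check: order respected (1 at step 1, 2 at step 2); 4 moves as required.

(2,3) - (3,2) - (3,3) - (2,2) - (2,1)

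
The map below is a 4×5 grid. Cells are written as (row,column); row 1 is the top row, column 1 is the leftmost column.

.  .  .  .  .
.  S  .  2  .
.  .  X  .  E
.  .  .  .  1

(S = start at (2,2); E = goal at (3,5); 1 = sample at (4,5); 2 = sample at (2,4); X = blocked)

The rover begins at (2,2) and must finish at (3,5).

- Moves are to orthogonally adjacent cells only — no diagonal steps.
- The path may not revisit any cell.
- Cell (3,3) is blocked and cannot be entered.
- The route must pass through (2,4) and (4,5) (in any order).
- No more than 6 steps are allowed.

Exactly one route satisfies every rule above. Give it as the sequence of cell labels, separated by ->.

(2,2) -> (2,3) -> (2,4) -> (3,4) -> (4,4) -> (4,5) -> (3,5)

Any route must reach (2,4) and (4,5) and still end at (3,5) within 6 moves, so the order of the required stops is forced.
Route from (2,2): right 2 to (2,4), down 2 to (4,4), right 1 to (4,5), up 1 to (3,5) — 6 moves in all.
Check: all required cells visited; 6 ≤ 6 moves.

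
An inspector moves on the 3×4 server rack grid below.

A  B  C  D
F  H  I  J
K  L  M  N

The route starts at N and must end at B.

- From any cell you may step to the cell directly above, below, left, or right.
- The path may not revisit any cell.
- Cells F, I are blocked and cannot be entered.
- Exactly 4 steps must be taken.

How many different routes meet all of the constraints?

2

Need simple routes of exactly 4 moves from N to B (Manhattan distance 4, so 0 moves are spent on a detour and 0 undoing it).
Enumerating: N J D C B | N M L H B.
That gives 2 routes.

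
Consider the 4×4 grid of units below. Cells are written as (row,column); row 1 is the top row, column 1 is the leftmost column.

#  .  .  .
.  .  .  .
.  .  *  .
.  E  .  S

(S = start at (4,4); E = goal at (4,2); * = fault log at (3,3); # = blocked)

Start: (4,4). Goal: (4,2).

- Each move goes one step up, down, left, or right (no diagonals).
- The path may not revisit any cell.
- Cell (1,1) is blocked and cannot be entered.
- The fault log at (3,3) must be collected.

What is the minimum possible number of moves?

Any route passes through (3,3) somewhere between (4,4) and (4,2). Summing Manhattan distances along the two legs ((4,4) → (3,3) → (4,2)) gives a lower bound of 2 + 2 = 4 moves.
A route of 4 moves achieves this: (4,4) → (3,4) → (3,3) → (4,3) → (4,2).
Since 4 matches the lower bound, it is optimal.

4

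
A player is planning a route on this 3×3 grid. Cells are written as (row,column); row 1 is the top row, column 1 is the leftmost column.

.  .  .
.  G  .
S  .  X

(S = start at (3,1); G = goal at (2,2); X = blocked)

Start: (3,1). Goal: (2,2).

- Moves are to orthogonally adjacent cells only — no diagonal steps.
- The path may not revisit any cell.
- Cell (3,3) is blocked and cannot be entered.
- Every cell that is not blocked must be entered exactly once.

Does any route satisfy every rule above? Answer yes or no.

Colour the cells like a checkerboard: each orthogonal step flips colour, so a Hamiltonian route alternates colours. Here there are 4 cells of one colour and 4 of the other, with start on the same colour as the goal — the counts and endpoints can't be arranged into an alternating sequence of length 8, so no Hamiltonian route exists.

no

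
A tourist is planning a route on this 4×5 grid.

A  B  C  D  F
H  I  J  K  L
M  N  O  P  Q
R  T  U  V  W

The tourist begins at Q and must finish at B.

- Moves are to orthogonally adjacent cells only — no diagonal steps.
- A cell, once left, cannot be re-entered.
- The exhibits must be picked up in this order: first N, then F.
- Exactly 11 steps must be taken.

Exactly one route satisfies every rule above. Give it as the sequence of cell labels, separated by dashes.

The waypoints must appear in the order N, F, with no cell reused.
Route from Q: left 3 to N, up 1 to I, right 3 to L, up 1 to F, left 3 to B — 11 moves in all.
Check: order respected (N at step 3, F at step 8); 11 moves as required.

Q - P - O - N - I - J - K - L - F - D - C - B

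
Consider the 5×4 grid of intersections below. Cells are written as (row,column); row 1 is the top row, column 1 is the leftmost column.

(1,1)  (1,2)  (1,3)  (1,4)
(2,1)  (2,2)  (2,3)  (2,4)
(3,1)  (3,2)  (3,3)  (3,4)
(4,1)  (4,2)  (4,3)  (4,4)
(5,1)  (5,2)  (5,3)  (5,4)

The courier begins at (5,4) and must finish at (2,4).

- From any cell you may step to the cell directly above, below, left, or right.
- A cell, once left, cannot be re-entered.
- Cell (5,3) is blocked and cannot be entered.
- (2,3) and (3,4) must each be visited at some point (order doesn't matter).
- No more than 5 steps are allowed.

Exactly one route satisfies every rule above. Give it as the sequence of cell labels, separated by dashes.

Any route must reach (2,3) and (3,4) and still end at (2,4) within 5 moves, so the order of the required stops is forced.
Route from (5,4): 2× up (reaching (3,4)), left to (3,3), up to (2,3), right to (2,4) — 5 moves in all.
Check: all required cells visited; 5 ≤ 5 moves.

(5,4) - (4,4) - (3,4) - (3,3) - (2,3) - (2,4)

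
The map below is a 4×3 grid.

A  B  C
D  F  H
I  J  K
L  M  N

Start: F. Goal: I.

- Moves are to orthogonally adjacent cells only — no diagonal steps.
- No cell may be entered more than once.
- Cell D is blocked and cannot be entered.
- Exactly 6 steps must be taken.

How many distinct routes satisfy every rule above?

5

Need simple routes of exactly 6 moves from F to I (Manhattan distance 2, so 2 moves are spent on a detour and 2 undoing it).
Enumerating: F B C H K J I | F J K N M L I | F H K N M J I | F H K N M L I | F H K J M L I.
That gives 5 routes.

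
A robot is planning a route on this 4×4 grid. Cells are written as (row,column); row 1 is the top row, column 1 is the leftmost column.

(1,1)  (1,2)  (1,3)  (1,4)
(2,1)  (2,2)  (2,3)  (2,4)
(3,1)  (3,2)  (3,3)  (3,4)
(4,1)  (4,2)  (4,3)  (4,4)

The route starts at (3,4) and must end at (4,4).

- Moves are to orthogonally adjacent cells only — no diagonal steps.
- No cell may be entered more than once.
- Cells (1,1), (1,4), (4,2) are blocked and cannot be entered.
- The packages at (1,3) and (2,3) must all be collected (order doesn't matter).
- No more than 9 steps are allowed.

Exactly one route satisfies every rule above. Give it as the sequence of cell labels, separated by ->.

(3,4) -> (2,4) -> (2,3) -> (1,3) -> (1,2) -> (2,2) -> (3,2) -> (3,3) -> (4,3) -> (4,4)

The 9-move cap with required stops at (1,3), (2,3) leaves no slack for detours.
Route from (3,4): up to (2,4), left to (2,3), up to (1,3), left to (1,2), 2× down (reaching (3,2)), right to (3,3), down to (4,3), right to (4,4) — 9 moves in all.
Check: all required cells visited; 9 ≤ 9 moves.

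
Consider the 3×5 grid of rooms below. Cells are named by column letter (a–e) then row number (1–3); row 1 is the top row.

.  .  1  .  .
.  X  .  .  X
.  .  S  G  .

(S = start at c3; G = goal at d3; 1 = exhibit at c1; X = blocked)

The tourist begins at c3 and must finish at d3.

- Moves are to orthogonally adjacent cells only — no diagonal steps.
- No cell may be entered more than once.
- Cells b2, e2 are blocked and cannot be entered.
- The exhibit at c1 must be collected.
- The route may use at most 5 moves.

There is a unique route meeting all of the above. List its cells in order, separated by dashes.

c3 - c2 - c1 - d1 - d2 - d3

The 5-move cap with required stops at c1 leaves no slack for detours.
Route from c3: up 2 to c1, right 1 to d1, down 2 to d3 — 5 moves in all.
Check: all required cells visited; 5 ≤ 5 moves.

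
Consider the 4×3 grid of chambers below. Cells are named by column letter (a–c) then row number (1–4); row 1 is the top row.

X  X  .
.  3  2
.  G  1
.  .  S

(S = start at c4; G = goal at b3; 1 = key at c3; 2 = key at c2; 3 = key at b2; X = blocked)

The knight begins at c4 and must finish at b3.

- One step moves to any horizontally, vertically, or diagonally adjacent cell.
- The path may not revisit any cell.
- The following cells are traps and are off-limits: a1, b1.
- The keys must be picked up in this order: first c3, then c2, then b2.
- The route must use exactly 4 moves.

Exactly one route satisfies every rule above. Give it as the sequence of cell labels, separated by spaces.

The waypoints must appear in the order c3, c2, b2, with no cell reused.
Route from c4: 2× up (reaching c2), left to b2, down to b3 — 4 moves in all.
Check: order respected (1 at step 1, 2 at step 2, 3 at step 3); 4 moves as required.

c4 c3 c2 b2 b3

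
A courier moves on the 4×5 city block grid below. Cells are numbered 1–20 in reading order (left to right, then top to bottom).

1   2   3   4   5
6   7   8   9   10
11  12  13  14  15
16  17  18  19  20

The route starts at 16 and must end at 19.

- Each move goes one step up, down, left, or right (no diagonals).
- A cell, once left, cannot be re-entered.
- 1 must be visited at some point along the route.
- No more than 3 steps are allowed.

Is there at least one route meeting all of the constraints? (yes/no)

no

Even ignoring the no-revisit rule, getting from 16 to 19 via 1 needs at least 3 + 6 = 9 moves (Manhattan distance per leg), which exceeds the 3-move limit.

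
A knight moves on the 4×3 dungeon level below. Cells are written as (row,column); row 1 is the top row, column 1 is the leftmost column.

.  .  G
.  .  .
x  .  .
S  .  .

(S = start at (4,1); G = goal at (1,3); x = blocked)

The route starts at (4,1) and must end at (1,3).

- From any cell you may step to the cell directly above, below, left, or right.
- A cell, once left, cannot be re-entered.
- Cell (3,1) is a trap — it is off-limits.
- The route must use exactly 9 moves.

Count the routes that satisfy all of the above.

3

Need simple routes of exactly 9 moves from (4,1) to (1,3) (Manhattan distance 5, so 2 moves are spent on a detour and 2 undoing it).
Enumerating: (4,1) (4,2) (3,2) (3,3) (2,3) (2,2) (2,1) (1,1) (1,2) (1,3) | (4,1) (4,2) (4,3) (3,3) (2,3) (2,2) (2,1) (1,1) (1,2) (1,3) | (4,1) (4,2) (4,3) (3,3) (3,2) (2,2) (2,1) (1,1) (1,2) (1,3).
That gives 3 routes.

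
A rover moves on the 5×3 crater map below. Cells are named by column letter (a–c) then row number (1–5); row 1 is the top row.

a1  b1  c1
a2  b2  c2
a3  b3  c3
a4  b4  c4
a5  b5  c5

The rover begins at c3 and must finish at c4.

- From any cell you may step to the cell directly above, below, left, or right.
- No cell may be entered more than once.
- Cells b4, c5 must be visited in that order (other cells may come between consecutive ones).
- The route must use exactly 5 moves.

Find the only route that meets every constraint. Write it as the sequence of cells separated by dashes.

The waypoints must appear in the order b4, c5, with no cell reused.
Route from c3: left 1 to b3, down 2 to b5, right 1 to c5, up 1 to c4 — 5 moves in all.
Check: order respected (b4 at step 2, c5 at step 4); 5 moves as required.

c3 - b3 - b4 - b5 - c5 - c4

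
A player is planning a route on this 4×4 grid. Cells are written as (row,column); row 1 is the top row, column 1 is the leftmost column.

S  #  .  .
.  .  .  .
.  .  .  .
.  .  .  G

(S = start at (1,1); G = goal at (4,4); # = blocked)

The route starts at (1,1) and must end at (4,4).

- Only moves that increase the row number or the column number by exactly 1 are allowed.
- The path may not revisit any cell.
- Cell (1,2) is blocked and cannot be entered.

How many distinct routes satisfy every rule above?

A right/down-only route from (1,1) to (4,4) makes exactly 3 down-moves and 3 right-moves in some order.
With no other constraints that would be C(6,3) = 20 routes.
Subtract routes through each blocked cell (inclusion–exclusion for overlaps): − through (1,2): 10 → 10.
That gives 10 routes.

10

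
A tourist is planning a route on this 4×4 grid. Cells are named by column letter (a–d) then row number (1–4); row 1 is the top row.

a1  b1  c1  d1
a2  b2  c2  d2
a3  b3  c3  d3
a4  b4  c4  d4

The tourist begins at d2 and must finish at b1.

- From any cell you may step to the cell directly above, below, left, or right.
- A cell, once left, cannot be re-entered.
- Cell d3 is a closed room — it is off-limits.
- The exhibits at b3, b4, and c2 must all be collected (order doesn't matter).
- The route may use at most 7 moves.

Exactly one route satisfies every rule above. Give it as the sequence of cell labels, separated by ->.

The 7-move cap with required stops at b3, b4, c2 leaves no slack for detours.
Route from d2: left to c2, 2× down (reaching c4), left to b4, 3× up (reaching b1) — 7 moves in all.
Check: all required cells visited; 7 ≤ 7 moves.

d2 -> c2 -> c3 -> c4 -> b4 -> b3 -> b2 -> b1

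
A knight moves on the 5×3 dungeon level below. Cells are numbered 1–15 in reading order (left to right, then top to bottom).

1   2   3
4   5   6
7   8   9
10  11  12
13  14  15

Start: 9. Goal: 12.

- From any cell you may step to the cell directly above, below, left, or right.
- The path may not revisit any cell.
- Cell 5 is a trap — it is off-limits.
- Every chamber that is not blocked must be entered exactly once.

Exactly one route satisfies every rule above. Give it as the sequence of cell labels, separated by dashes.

9 - 6 - 3 - 2 - 1 - 4 - 7 - 8 - 11 - 10 - 13 - 14 - 15 - 12

Need to visit all 14 open cells exactly once, starting at 9 and ending at 12.
Route from 9: 2× up (reaching 3), 2× left (reaching 1), 2× down (reaching 7), right to 8, down to 11, left to 10, down to 13, 2× right (reaching 15), up to 12 — 13 moves in all.
Check: all 14 open cells covered.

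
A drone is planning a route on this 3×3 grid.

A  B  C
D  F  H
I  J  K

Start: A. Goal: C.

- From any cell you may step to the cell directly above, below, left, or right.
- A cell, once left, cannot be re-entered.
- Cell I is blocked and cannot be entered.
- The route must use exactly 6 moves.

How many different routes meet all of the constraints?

Need simple routes of exactly 6 moves from A to C (Manhattan distance 2, so 2 moves are spent on a detour and 2 undoing it).
Enumerating: A D F J K H C | A B F J K H C.
That gives 2 routes.

2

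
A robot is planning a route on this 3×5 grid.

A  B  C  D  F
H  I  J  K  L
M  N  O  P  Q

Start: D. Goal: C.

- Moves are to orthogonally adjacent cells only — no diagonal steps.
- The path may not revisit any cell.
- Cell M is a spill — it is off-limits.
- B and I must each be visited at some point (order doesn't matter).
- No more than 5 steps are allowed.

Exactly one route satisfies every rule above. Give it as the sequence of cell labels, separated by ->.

D -> K -> J -> I -> B -> C

The budget equals the shortest possible length, so every move has to be on a shortest route through the required cells.
Route from D: down to K, 2× left (reaching I), up to B, right to C — 5 moves in all.
Check: all required cells visited; 5 ≤ 5 moves.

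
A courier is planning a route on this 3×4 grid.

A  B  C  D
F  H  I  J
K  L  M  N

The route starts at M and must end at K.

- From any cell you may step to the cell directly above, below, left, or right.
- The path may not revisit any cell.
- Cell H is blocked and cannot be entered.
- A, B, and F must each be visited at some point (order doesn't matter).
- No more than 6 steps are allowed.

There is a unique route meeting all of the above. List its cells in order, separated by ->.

The 6-move cap with required stops at A, B, F leaves no slack for detours.
Route from M: up 2 to C, left 2 to A, down 2 to K — 6 moves in all.
Check: all required cells visited; 6 ≤ 6 moves.

M -> I -> C -> B -> A -> F -> K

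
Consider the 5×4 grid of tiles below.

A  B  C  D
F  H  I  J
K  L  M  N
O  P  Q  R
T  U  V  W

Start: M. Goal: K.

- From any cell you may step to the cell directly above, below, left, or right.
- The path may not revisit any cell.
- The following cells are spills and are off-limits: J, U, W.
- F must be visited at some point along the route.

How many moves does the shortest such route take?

Any route passes through F somewhere between M and K. Summing Manhattan distances along the two legs (M → F → K) gives a lower bound of 3 + 1 = 4 moves.
A route of 4 moves achieves this: M → I → H → F → K.
Since 4 matches the lower bound, it is optimal.

4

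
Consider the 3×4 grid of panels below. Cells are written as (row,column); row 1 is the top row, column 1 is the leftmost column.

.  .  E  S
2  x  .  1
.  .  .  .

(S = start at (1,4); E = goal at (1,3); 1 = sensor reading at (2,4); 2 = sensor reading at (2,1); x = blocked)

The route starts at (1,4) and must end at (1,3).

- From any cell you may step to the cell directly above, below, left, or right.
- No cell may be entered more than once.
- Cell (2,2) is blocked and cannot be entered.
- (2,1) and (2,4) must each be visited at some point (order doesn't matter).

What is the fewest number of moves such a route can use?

9

Any route passes through (2,1) and (2,4) in some order between (1,4) and (1,3). Summing Manhattan distances along each leg and taking the cheapest ordering ((1,4) → (2,4) → (2,1) → (1,3)) gives a lower bound of 1 + 3 + 3 = 7 moves.
That bound ignores the blocked cells. Measuring each leg by the fewest moves that actually steer around them ((1,4)→(2,4): 1; (2,4)→(2,1): 5; (2,1)→(1,3): 3) raises the lower bound to 9.
A route of 9 moves exists: (1,4) → (2,4) → (3,4) → (3,3) → (3,2) → (3,1) → (2,1) → (1,1) → (1,2) → (1,3).
Since 9 matches that lower bound, it is optimal.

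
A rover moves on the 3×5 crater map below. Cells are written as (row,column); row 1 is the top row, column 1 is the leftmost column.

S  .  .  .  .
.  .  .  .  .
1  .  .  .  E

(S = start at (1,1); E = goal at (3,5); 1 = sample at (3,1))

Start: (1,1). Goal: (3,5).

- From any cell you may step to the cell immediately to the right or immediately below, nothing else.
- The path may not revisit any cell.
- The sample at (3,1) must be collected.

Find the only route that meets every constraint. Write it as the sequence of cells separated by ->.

Moves only go right or down, so the column and row indices never decrease.
Route from (1,1): 2× down (reaching (3,1)), 4× right (reaching (3,5)) — 6 moves in all.
Check: all required cells visited.

(1,1) -> (2,1) -> (3,1) -> (3,2) -> (3,3) -> (3,4) -> (3,5)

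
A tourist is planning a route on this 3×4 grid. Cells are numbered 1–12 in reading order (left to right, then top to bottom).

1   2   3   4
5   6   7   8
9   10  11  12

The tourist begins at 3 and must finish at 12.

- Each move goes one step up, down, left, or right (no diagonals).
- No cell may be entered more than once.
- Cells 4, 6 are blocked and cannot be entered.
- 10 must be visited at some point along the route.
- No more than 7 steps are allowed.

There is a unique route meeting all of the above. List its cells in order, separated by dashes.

3 - 2 - 1 - 5 - 9 - 10 - 11 - 12

The 7-move cap with required stops at 10 leaves no slack for detours.
Route from 3: left 2 to 1, down 2 to 9, right 3 to 12 — 7 moves in all.
Check: all required cells visited; 7 ≤ 7 moves.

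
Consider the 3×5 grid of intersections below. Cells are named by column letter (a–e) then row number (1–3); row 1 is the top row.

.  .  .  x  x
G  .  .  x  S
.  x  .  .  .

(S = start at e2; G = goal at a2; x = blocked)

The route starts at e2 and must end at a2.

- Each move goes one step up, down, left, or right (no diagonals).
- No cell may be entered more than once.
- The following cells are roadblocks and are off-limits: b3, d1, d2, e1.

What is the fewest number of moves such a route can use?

6

The Manhattan distance from e2 to a2 is |2−2| + |5−1| = 4, so at least 4 moves are needed.
That bound ignores the blocked cells. Measuring each leg by the fewest moves that actually steer around them (e2→a2: 6) raises the lower bound to 6.
A route of 6 moves exists: e2 → e3 → d3 → c3 → c2 → b2 → a2.
Since 6 matches that lower bound, it is optimal.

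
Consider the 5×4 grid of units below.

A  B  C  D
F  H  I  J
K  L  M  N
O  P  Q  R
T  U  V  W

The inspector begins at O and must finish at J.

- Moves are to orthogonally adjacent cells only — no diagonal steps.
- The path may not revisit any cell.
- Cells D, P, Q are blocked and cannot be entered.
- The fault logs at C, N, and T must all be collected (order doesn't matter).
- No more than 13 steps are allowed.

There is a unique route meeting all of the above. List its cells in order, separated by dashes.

O - T - U - V - W - R - N - M - L - H - B - C - I - J

Any route must reach C, N, and T and still end at J within 13 moves, so the order of the required stops is forced.
Route from O: down to T, 3× right (reaching W), 2× up (reaching N), 2× left (reaching L), 2× up (reaching B), right to C, down to I, right to J — 13 moves in all.
Check: all required cells visited; 13 ≤ 13 moves.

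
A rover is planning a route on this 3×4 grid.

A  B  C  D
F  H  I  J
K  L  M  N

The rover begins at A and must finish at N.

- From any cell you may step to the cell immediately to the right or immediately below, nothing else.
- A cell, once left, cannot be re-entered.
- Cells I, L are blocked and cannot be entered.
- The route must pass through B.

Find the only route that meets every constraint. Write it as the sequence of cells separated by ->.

A -> B -> C -> D -> J -> N

Moves only go right or down, so the column and row indices never decrease.
Route from A: right 3 to D, down 2 to N — 5 moves in all.
Check: all required cells visited.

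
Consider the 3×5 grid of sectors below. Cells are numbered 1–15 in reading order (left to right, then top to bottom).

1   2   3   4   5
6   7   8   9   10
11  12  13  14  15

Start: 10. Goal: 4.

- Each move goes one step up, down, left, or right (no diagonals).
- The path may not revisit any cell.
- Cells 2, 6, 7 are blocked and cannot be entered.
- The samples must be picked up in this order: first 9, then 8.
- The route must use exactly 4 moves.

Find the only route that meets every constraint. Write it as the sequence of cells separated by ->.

The waypoints must appear in the order 9, 8, with no cell reused.
Route from 10: 2× left (reaching 8), up to 3, right to 4 — 4 moves in all.
Check: order respected (9 at step 1, 8 at step 2); 4 moves as required.

10 -> 9 -> 8 -> 3 -> 4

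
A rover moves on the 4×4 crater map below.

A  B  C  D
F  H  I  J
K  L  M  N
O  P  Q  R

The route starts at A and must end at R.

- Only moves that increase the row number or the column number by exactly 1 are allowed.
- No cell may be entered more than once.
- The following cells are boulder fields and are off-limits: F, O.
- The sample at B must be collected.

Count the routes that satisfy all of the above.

A right/down-only route from A to R makes exactly 3 down-moves and 3 right-moves in some order.
With no other constraints that would be C(6,3) = 20 routes.
Split at B and multiply the segment counts (each segment already excludes blocked cells): A→B: 1; B→R: 10; product = 10.
That gives 10 routes.

10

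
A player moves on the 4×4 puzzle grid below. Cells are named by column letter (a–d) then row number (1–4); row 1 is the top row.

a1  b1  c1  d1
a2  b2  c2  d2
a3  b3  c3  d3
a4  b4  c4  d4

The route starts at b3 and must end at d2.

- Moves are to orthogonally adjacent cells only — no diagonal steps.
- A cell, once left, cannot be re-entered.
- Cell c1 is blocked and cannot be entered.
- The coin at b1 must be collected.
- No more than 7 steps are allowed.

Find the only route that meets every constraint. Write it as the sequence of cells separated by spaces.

The 7-move cap with required stops at b1 leaves no slack for detours.
Route from b3: left 1 to a3, up 2 to a1, right 1 to b1, down 1 to b2, right 2 to d2 — 7 moves in all.
Check: all required cells visited; 7 ≤ 7 moves.

b3 a3 a2 a1 b1 b2 c2 d2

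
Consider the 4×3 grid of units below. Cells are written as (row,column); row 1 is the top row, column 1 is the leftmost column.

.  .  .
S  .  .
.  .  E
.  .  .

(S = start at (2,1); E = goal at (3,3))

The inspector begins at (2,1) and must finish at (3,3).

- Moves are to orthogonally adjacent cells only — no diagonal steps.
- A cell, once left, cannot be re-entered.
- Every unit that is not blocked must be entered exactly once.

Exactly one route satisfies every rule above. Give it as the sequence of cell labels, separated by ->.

Need to visit all 12 open cells exactly once, starting at (2,1) and ending at (3,3).
Cell (1,1) has only two open neighbours ((2,1) and (1,2)), so the path must pass straight through it: one of those is the cell it's entered from and the other is where it exits.
Route from (2,1): up to (1,1), 2× right (reaching (1,3)), down to (2,3), left to (2,2), down to (3,2), left to (3,1), down to (4,1), 2× right (reaching (4,3)), up to (3,3) — 11 moves in all.
Check: all 12 open cells covered.

(2,1) -> (1,1) -> (1,2) -> (1,3) -> (2,3) -> (2,2) -> (3,2) -> (3,1) -> (4,1) -> (4,2) -> (4,3) -> (3,3)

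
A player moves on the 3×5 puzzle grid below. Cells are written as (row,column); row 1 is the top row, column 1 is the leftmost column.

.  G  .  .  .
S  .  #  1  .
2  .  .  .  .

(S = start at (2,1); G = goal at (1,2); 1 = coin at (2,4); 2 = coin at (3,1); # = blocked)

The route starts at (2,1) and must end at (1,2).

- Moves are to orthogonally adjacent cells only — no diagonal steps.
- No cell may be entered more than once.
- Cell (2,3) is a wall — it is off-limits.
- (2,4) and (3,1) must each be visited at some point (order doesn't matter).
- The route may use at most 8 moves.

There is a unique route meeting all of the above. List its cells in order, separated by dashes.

The budget equals the shortest possible length, so every move has to be on a shortest route through the required cells.
Route from (2,1): down to (3,1), 3× right (reaching (3,4)), 2× up (reaching (1,4)), 2× left (reaching (1,2)) — 8 moves in all.
Check: all required cells visited; 8 ≤ 8 moves.

(2,1) - (3,1) - (3,2) - (3,3) - (3,4) - (2,4) - (1,4) - (1,3) - (1,2)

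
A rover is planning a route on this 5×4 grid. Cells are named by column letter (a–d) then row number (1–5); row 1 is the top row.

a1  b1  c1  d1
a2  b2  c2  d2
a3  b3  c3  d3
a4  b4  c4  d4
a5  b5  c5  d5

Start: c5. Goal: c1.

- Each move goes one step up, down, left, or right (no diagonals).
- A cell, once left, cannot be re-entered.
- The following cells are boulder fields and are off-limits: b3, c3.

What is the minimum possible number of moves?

The Manhattan distance from c5 to c1 is |5−1| + |3−3| = 4, so at least 4 moves are needed.
That bound ignores the blocked cells. Measuring each leg by the fewest moves that actually steer around them (c5→c1: 6) raises the lower bound to 6.
A route of 6 moves exists: c5 → c4 → d4 → d3 → d2 → d1 → c1.
Since 6 matches that lower bound, it is optimal.

6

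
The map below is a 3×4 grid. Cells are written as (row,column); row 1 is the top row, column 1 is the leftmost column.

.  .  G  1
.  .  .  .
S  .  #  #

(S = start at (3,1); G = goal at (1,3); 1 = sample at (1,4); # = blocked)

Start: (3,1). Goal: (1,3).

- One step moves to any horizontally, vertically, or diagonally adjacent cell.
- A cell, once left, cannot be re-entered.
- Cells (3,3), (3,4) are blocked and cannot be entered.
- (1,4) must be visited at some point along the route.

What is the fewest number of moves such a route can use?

Any route passes through (1,4) somewhere between (3,1) and (1,3). Summing Chebyshev distances along the two legs ((3,1) → (1,4) → (1,3)) gives a lower bound of 3 + 1 = 4 moves.
A route of 4 moves achieves this: (3,1) → (2,2) → (2,3) → (1,4) → (1,3).
Since 4 matches the lower bound, it is optimal.

4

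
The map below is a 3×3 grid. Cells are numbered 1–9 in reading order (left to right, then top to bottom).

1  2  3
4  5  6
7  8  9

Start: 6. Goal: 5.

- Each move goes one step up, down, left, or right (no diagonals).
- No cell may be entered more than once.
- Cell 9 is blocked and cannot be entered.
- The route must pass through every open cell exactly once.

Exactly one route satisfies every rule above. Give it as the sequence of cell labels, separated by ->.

Need to visit all 8 open cells exactly once, starting at 6 and ending at 5.
Cell 1 has only two open neighbours (4 and 2), so the path must pass straight through it: one of those is the cell it's entered from and the other is where it exits.
Route from 6: up to 3, 2× left (reaching 1), 2× down (reaching 7), right to 8, up to 5 — 7 moves in all.
Check: all 8 open cells covered.

6 -> 3 -> 2 -> 1 -> 4 -> 7 -> 8 -> 5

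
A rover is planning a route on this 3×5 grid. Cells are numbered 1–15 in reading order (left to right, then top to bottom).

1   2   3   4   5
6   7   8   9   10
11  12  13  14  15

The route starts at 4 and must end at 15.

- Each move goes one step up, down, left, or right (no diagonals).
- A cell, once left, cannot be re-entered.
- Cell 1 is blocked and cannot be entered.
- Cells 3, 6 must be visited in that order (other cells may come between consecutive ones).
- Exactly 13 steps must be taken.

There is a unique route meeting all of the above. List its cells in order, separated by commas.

The waypoints must appear in the order 3, 6, with no cell reused.
Route from 4: right to 5, down to 10, 2× left (reaching 8), up to 3, left to 2, down to 7, left to 6, down to 11, 4× right (reaching 15) — 13 moves in all.
Check: order respected (3 at step 5, 6 at step 8); 13 moves as required.

4, 5, 10, 9, 8, 3, 2, 7, 6, 11, 12, 13, 14, 15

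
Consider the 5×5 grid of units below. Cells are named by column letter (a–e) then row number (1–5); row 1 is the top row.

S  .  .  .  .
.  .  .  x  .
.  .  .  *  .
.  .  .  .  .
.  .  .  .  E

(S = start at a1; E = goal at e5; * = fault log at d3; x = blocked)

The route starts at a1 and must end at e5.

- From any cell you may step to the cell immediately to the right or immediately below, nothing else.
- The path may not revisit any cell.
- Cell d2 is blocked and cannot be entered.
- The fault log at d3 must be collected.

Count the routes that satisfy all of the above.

18

A right/down-only route from a1 to e5 makes exactly 4 down-moves and 4 right-moves in some order.
With no other constraints that would be C(8,4) = 70 routes.
Split at d3 and multiply the segment counts (each segment already excludes blocked cells): a1→d3: 6; d3→e5: 3; product = 18.
That gives 18 routes.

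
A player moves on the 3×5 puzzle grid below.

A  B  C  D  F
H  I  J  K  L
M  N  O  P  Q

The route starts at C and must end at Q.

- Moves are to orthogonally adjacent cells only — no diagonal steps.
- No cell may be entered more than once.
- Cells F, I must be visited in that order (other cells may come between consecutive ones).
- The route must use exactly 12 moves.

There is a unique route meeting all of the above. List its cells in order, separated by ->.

C -> D -> F -> L -> K -> J -> I -> H -> M -> N -> O -> P -> Q

The waypoints must appear in the order F, I, with no cell reused.
Route from C: 2× right (reaching F), down to L, 4× left (reaching H), down to M, 4× right (reaching Q) — 12 moves in all.
Check: order respected (F at step 2, I at step 6); 12 moves as required.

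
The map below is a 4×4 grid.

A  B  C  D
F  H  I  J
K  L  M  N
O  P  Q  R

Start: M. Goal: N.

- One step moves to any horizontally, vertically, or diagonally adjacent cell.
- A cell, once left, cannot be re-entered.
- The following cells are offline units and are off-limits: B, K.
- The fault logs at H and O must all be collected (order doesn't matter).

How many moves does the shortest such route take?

Any route passes through H and O in some order between M and N. Summing Chebyshev distances along each leg and taking the cheapest ordering (M → H → O → N) gives a lower bound of 1 + 2 + 3 = 6 moves.
A route of 6 moves achieves this: M → H → L → O → P → Q → N.
Since 6 matches the lower bound, it is optimal.

6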